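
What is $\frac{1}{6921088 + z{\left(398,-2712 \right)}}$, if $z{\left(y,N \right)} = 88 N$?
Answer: $\frac{1}{6682432} \approx 1.4965 \cdot 10^{-7}$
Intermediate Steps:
$\frac{1}{6921088 + z{\left(398,-2712 \right)}} = \frac{1}{6921088 + 88 \left(-2712\right)} = \frac{1}{6921088 - 238656} = \frac{1}{6682432}$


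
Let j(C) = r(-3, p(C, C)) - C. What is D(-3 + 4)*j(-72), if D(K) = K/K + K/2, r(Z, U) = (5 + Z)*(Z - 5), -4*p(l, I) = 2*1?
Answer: 84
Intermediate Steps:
p(l, I) = -1/2
r(Z, U) = (-5 + Z)*(5 + Z) (r(Z, U) = (5 + Z)*(-5 + Z) = (-5 + Z)*(5 + Z))
j(C) = -16 - C (j(C) = (-25 + (-3)**2) - C = (-25 + 9) - C = -16 - C)
D(K) = 1 + K/2 (D(K) = 1 + K*(1/2) = 1 + K/2)
D(-3 + 4)*j(-72) = (1 + (-3 + 4)/2)*(-16 - 1*(-72)) = (1 + (1/2)*1)*(-16 + 72) = (1 + 1/2)*56 = (3/2)*56 = 84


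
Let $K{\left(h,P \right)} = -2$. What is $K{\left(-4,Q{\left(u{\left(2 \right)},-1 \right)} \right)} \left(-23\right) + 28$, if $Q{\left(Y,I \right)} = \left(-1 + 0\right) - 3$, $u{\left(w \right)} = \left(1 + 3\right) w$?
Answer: $74$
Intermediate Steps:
$u{\left(w \right)} = 4 w$
$Q{\left(Y,I \right)} = -4$ ($Q{\left(Y,I \right)} = -1 - 3 = -4$)
$K{\left(-4,Q{\left(u{\left(2 \right)},-1 \right)} \right)} \left(-23\right) + 28 = \left(-2\right) \left(-23\right) + 28 = 46 + 28 = 74$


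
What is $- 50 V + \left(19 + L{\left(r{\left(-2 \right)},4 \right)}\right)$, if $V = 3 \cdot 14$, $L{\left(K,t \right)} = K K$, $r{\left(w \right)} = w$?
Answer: $-2077$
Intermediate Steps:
$L{\left(K,t \right)} = K^{2}$
$V = 42$
$- 50 V + \left(19 + L{\left(r{\left(-2 \right)},4 \right)}\right) = \left(-50\right) 42 + \left(19 + \left(-2\right)^{2}\right) = -2100 + \left(19 + 4\right) = -2100 + 23 = -2077$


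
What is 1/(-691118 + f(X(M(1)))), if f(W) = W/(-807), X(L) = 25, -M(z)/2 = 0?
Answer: -807/557732251 ≈ -1.4469e-6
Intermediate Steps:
M(z) = 0 (M(z) = -2*0 = 0)
f(W) = -W/807 (f(W) = W*(-1/807) = -W/807)
1/(-691118 + f(X(M(1)))) = 1/(-691118 - 1/807*25) = 1/(-691118 - 25/807) = 1/(-557732251/807) = -807/557732251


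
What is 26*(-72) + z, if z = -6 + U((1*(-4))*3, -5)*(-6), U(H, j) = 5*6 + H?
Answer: -1986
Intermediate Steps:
U(H, j) = 30 + H
z = -114 (z = -6 + (30 + (1*(-4))*3)*(-6) = -6 + (30 - 4*3)*(-6) = -6 + (30 - 12)*(-6) = -6 + 18*(-6) = -6 - 108 = -114)
26*(-72) + z = 26*(-72) - 114 = -1872 - 114 = -1986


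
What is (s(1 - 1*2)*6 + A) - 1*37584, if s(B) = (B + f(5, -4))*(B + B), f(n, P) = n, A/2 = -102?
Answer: -37836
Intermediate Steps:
A = -204 (A = 2*(-102) = -204)
s(B) = 2*B*(5 + B) (s(B) = (B + 5)*(B + B) = (5 + B)*(2*B) = 2*B*(5 + B))
(s(1 - 1*2)*6 + A) - 1*37584 = ((2*(1 - 1*2)*(5 + (1 - 1*2)))*6 - 204) - 1*37584 = ((2*(1 - 2)*(5 + (1 - 2)))*6 - 204) - 37584 = ((2*(-1)*(5 - 1))*6 - 204) - 37584 = ((2*(-1)*4)*6 - 204) - 37584 = (-8*6 - 204) - 37584 = (-48 - 204) - 37584 = -252 - 37584 = -37836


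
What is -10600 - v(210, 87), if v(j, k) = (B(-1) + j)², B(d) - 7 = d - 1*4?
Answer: -55544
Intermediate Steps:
B(d) = 3 + d (B(d) = 7 + (d - 1*4) = 7 + (d - 4) = 7 + (-4 + d) = 3 + d)
v(j, k) = (2 + j)² (v(j, k) = ((3 - 1) + j)² = (2 + j)²)
-10600 - v(210, 87) = -10600 - (2 + 210)² = -10600 - 1*212² = -10600 - 1*44944 = -10600 - 44944 = -55544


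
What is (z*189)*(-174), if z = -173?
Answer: 5689278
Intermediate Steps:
(z*189)*(-174) = -173*189*(-174) = -32697*(-174) = 5689278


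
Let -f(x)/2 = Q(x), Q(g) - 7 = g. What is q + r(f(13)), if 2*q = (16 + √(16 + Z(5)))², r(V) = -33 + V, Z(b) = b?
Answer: 131/2 + 16*√21 ≈ 138.82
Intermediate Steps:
Q(g) = 7 + g
f(x) = -14 - 2*x (f(x) = -2*(7 + x) = -14 - 2*x)
q = (16 + √21)²/2 (q = (16 + √(16 + 5))²/2 = (16 + √21)²/2 ≈ 211.82)
q + r(f(13)) = (16 + √21)²/2 + (-33 + (-14 - 2*13)) = (16 + √21)²/2 + (-33 + (-14 - 26)) = (16 + √21)²/2 + (-33 - 40) = (16 + √21)²/2 - 73 = -73 + (16 + √21)²/2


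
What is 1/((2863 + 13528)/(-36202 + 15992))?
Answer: -20210/16391 ≈ -1.2330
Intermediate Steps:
1/((2863 + 13528)/(-36202 + 15992)) = 1/(16391/(-20210)) = 1/(16391*(-1/20210)) = 1/(-16391/20210) = -20210/16391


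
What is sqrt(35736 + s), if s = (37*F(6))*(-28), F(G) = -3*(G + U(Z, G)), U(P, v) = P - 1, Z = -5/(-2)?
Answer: sqrt(59046) ≈ 242.99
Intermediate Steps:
Z = 5/2 (Z = -5*(-1/2) = 5/2 ≈ 2.5000)
U(P, v) = -1 + P
F(G) = -9/2 - 3*G (F(G) = -3*(G + (-1 + 5/2)) = -3*(G + 3/2) = -3*(3/2 + G) = -9/2 - 3*G)
s = 23310 (s = (37*(-9/2 - 3*6))*(-28) = (37*(-9/2 - 18))*(-28) = (37*(-45/2))*(-28) = -1665/2*(-28) = 23310)
sqrt(35736 + s) = sqrt(35736 + 23310) = sqrt(59046)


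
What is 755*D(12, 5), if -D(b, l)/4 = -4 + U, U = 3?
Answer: 3020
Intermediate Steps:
D(b, l) = 4 (D(b, l) = -4*(-4 + 3) = -4*(-1) = 4)
755*D(12, 5) = 755*4 = 3020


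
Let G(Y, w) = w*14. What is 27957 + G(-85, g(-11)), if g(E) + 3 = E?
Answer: 27761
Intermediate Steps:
g(E) = -3 + E
G(Y, w) = 14*w
27957 + G(-85, g(-11)) = 27957 + 14*(-3 - 11) = 27957 + 14*(-14) = 27957 - 196 = 27761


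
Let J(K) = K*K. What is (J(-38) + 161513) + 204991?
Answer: 367948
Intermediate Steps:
J(K) = K**2
(J(-38) + 161513) + 204991 = ((-38)**2 + 161513) + 204991 = (1444 + 161513) + 204991 = 162957 + 204991 = 367948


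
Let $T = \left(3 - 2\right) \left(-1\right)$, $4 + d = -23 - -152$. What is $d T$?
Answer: $-125$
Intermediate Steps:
$d = 125$ ($d = -4 - -129 = -4 + \left(-23 + 152\right) = -4 + 129 = 125$)
$T = -1$ ($T = 1 \left(-1\right) = -1$)
$d T = 125 \left(-1\right) = -125$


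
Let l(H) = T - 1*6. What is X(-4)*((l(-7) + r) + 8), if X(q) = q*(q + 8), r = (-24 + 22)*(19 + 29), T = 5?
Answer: 1424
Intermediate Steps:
l(H) = -1 (l(H) = 5 - 1*6 = 5 - 6 = -1)
r = -96 (r = -2*48 = -96)
X(q) = q*(8 + q)
X(-4)*((l(-7) + r) + 8) = (-4*(8 - 4))*((-1 - 96) + 8) = (-4*4)*(-97 + 8) = -16*(-89) = 1424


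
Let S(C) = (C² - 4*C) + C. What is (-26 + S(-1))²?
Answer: 484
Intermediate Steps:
S(C) = C² - 3*C
(-26 + S(-1))² = (-26 - (-3 - 1))² = (-26 - 1*(-4))² = (-26 + 4)² = (-22)² = 484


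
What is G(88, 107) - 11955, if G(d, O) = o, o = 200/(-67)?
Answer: -801185/67 ≈ -11958.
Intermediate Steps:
o = -200/67 (o = 200*(-1/67) = -200/67 ≈ -2.9851)
G(d, O) = -200/67
G(88, 107) - 11955 = -200/67 - 11955 = -801185/67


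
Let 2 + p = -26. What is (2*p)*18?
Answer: -1008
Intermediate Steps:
p = -28 (p = -2 - 26 = -28)
(2*p)*18 = (2*(-28))*18 = -56*18 = -1008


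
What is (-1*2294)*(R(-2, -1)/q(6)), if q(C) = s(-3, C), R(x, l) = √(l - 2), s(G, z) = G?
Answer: 2294*I*√3/3 ≈ 1324.4*I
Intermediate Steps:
R(x, l) = √(-2 + l)
q(C) = -3
(-1*2294)*(R(-2, -1)/q(6)) = (-1*2294)*(√(-2 - 1)/(-3)) = -2294*√(-3)*(-1)/3 = -2294*I*√3*(-1)/3 = -(-2294)*I*√3/3 = 2294*I*√3/3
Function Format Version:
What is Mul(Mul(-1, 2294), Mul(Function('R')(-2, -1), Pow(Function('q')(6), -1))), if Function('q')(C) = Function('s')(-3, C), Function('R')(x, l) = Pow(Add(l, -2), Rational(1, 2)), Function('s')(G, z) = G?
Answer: Mul(Rational(2294, 3), I, Pow(3, Rational(1, 2))) ≈ Mul(1324.4, I)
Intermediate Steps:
Function('R')(x, l) = Pow(Add(-2, l), Rational(1, 2))
Function('q')(C) = -3
Mul(Mul(-1, 2294), Mul(Function('R')(-2, -1), Pow(Function('q')(6), -1))) = Mul(Mul(-1, 2294), Mul(Pow(Add(-2, -1), Rational(1, 2)), Pow(-3, -1))) = Mul(-2294, Mul(Pow(-3, Rational(1, 2)), Rational(-1, 3))) = Mul(-2294, Mul(Mul(I, Pow(3, Rational(1, 2))), Rational(-1, 3))) = Mul(-2294, Mul(Rational(-1, 3), I, Pow(3, Rational(1, 2)))) = Mul(Rational(2294, 3), I, Pow(3, Rational(1, 2)))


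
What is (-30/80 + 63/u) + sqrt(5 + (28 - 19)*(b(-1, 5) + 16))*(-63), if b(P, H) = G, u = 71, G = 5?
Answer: 291/568 - 63*sqrt(194) ≈ -876.98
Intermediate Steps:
b(P, H) = 5
(-30/80 + 63/u) + sqrt(5 + (28 - 19)*(b(-1, 5) + 16))*(-63) = (-30/80 + 63/71) + sqrt(5 + (28 - 19)*(5 + 16))*(-63) = (-30*1/80 + 63*(1/71)) + sqrt(5 + 9*21)*(-63) = (-3/8 + 63/71) + sqrt(5 + 189)*(-63) = 291/568 + sqrt(194)*(-63) = 291/568 - 63*sqrt(194)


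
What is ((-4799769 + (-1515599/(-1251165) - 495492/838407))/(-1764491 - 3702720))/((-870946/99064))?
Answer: -83129347657205926837208/832482851990396243977155 ≈ -0.099857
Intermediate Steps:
((-4799769 + (-1515599/(-1251165) - 495492/838407))/(-1764491 - 3702720))/((-870946/99064)) = ((-4799769 + (-1515599*(-1/1251165) - 495492*1/838407))/(-5467211))/((-870946*1/99064)) = ((-4799769 + (1515599/1251165 - 165164/279469))*(-1/5467211))/(-435473/49532) = ((-4799769 + 216915520871/349661831385)*(-1/5467211))*(-49532/435473) = -1678295801849429194/349661831385*(-1/5467211)*(-49532/435473) = (1678295801849429194/1911675010828217235)*(-49532/435473) = -83129347657205926837208/832482851990396243977155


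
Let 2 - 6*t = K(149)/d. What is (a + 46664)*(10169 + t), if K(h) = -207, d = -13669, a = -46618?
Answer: 19182632431/41007 ≈ 4.6779e+5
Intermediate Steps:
t = 27131/82014 (t = ⅓ - (-69)/(2*(-13669)) = ⅓ - (-69)*(-1)/(2*13669) = ⅓ - ⅙*207/13669 = ⅓ - 69/27338 = 27131/82014 ≈ 0.33081)
(a + 46664)*(10169 + t) = (-46618 + 46664)*(10169 + 27131/82014) = 46*(834027497/82014) = 19182632431/41007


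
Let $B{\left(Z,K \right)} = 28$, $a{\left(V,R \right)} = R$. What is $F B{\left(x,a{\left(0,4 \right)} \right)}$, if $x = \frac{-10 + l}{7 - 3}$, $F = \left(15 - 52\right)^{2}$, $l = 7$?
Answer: $38332$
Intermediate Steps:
$F = 1369$ ($F = \left(-37\right)^{2} = 1369$)
$x = - \frac{3}{4}$ ($x = \frac{-10 + 7}{7 - 3} = - \frac{3}{4} \approx -0.75$)
$F B{\left(x,a{\left(0,4 \right)} \right)} = 1369 \cdot 28 = 38332$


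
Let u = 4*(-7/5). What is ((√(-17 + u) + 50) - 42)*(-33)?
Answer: -264 - 33*I*√565/5 ≈ -264.0 - 156.88*I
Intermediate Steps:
u = -28/5 (u = 4*(-7*⅕) = 4*(-7/5) = -28/5 ≈ -5.6000)
((√(-17 + u) + 50) - 42)*(-33) = ((√(-17 - 28/5) + 50) - 42)*(-33) = ((√(-113/5) + 50) - 42)*(-33) = ((I*√565/5 + 50) - 42)*(-33) = ((50 + I*√565/5) - 42)*(-33) = (8 + I*√565/5)*(-33) = -264 - 33*I*√565/5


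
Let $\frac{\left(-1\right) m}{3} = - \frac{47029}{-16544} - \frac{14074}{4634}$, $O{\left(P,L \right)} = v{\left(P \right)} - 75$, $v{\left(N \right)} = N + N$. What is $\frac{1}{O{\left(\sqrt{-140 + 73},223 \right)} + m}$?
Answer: $- \frac{109346059998104160}{8530958766301806697} - \frac{2938753139345408 i \sqrt{67}}{8530958766301806697} \approx -0.012818 - 0.0028197 i$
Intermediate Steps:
$v{\left(N \right)} = 2 N$
$O{\left(P,L \right)} = -75 + 2 P$ ($O{\left(P,L \right)} = 2 P - 75 = -75 + 2 P$)
$m = \frac{22361805}{38332448}$ ($m = - 3 \left(- \frac{47029}{-16544} - \frac{14074}{4634}\right) = - 3 \left(\left(-47029\right) \left(- \frac{1}{16544}\right) - \frac{7037}{2317}\right) = - 3 \left(\frac{47029}{16544} - \frac{7037}{2317}\right) = \left(-3\right) \left(- \frac{7453935}{38332448}\right) = \frac{22361805}{38332448} \approx 0.58336$)
$\frac{1}{O{\left(\sqrt{-140 + 73},223 \right)} + m} = \frac{1}{\left(-75 + 2 \sqrt{-140 + 73}\right) + \frac{22361805}{38332448}} = \frac{1}{\left(-75 + 2 \sqrt{-67}\right) + \frac{22361805}{38332448}} = \frac{1}{\left(-75 + 2 i \sqrt{67}\right) + \frac{22361805}{38332448}} = \frac{1}{- \frac{2852571795}{38332448} + 2 i \sqrt{67}}$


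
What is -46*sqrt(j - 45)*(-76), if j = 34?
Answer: 3496*I*sqrt(11) ≈ 11595.0*I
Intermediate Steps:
-46*sqrt(j - 45)*(-76) = -46*sqrt(34 - 45)*(-76) = -46*I*sqrt(11)*(-76) = 3496*I*sqrt(11)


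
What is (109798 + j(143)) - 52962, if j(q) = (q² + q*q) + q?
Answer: 97877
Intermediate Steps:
j(q) = q + 2*q² (j(q) = (q² + q²) + q = 2*q² + q = q + 2*q²)
(109798 + j(143)) - 52962 = (109798 + 143*(1 + 2*143)) - 52962 = (109798 + 143*(1 + 286)) - 52962 = (109798 + 143*287) - 52962 = (109798 + 41041) - 52962 = 150839 - 52962 = 97877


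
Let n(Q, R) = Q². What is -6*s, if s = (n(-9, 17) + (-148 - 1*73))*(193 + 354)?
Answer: 459480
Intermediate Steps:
s = -76580 (s = ((-9)² + (-148 - 1*73))*(193 + 354) = (81 + (-148 - 73))*547 = (81 - 221)*547 = -140*547 = -76580)
-6*s = -6*(-76580) = 459480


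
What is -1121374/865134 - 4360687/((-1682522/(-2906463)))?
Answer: -5482430982306390541/727803493974 ≈ -7.5328e+6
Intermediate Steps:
-1121374/865134 - 4360687/((-1682522/(-2906463))) = -1121374*1/865134 - 4360687/((-1682522*(-1/2906463))) = -560687/432567 - 4360687/1682522/2906463 = -560687/432567 - 4360687*2906463/1682522 = -560687/432567 - 12674175420081/1682522 = -5482430982306390541/727803493974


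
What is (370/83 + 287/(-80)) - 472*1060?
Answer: -3322119021/6640 ≈ -5.0032e+5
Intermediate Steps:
(370/83 + 287/(-80)) - 472*1060 = (370*(1/83) + 287*(-1/80)) - 500320 = (370/83 - 287/80) - 500320 = 5779/6640 - 500320 = -3322119021/6640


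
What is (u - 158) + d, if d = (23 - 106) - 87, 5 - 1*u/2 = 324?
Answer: -966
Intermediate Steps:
u = -638 (u = 10 - 2*324 = 10 - 648 = -638)
d = -170 (d = -83 - 87 = -170)
(u - 158) + d = (-638 - 158) - 170 = -796 - 170 = -966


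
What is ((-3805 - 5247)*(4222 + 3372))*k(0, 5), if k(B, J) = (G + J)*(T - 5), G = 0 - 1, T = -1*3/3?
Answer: 1649781312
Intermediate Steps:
T = -1 (T = -3*1/3 = -1)
G = -1
k(B, J) = 6 - 6*J (k(B, J) = (-1 + J)*(-1 - 5) = (-1 + J)*(-6) = 6 - 6*J)
((-3805 - 5247)*(4222 + 3372))*k(0, 5) = ((-3805 - 5247)*(4222 + 3372))*(6 - 6*5) = (-9052*7594)*(6 - 30) = -68740888*(-24) = 1649781312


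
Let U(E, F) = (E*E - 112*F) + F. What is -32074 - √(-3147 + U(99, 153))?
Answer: -32074 - I*√10329 ≈ -32074.0 - 101.63*I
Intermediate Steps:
U(E, F) = E² - 111*F (U(E, F) = (E² - 112*F) + F = E² - 111*F)
-32074 - √(-3147 + U(99, 153)) = -32074 - √(-3147 + (99² - 111*153)) = -32074 - √(-3147 + (9801 - 16983)) = -32074 - √(-3147 - 7182) = -32074 - √(-10329) = -32074 - I*√10329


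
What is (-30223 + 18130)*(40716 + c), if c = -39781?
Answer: -11306955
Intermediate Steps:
(-30223 + 18130)*(40716 + c) = (-30223 + 18130)*(40716 - 39781) = -12093*935 = -11306955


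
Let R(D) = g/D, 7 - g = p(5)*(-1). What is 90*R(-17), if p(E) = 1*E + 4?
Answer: -1440/17 ≈ -84.706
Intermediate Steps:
p(E) = 4 + E (p(E) = E + 4 = 4 + E)
g = 16 (g = 7 - (4 + 5)*(-1) = 7 - 9*(-1) = 7 - 1*(-9) = 7 + 9 = 16)
R(D) = 16/D
90*R(-17) = 90*(16/(-17)) = 90*(16*(-1/17)) = 90*(-16/17) = -1440/17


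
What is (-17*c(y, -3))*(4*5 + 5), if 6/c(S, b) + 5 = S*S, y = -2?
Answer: 2550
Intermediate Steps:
c(S, b) = 6/(-5 + S²) (c(S, b) = 6/(-5 + S*S) = 6/(-5 + S²))
(-17*c(y, -3))*(4*5 + 5) = (-102/(-5 + (-2)²))*(4*5 + 5) = (-102/(-5 + 4))*(20 + 5) = -102/(-1)*25 = -102*(-1)*25 = -17*(-6)*25 = 102*25 = 2550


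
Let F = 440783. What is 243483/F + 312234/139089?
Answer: 57164415403/20436022229 ≈ 2.7972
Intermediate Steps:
243483/F + 312234/139089 = 243483/440783 + 312234/139089 = 243483*(1/440783) + 312234*(1/139089) = 243483/440783 + 104078/46363 = 57164415403/20436022229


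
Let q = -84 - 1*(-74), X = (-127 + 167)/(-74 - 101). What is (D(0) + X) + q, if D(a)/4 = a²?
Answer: -358/35 ≈ -10.229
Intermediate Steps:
D(a) = 4*a²
X = -8/35 (X = 40/(-175) = 40*(-1/175) = -8/35 ≈ -0.22857)
q = -10 (q = -84 + 74 = -10)
(D(0) + X) + q = (4*0² - 8/35) - 10 = (4*0 - 8/35) - 10 = (0 - 8/35) - 10 = -8/35 - 10 = -358/35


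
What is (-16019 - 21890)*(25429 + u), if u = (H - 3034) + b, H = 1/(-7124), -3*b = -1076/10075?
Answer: -14061801103409107/16563300 ≈ -8.4897e+8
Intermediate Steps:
b = 1076/30225 (b = -(-1076)/(3*10075) = -1/3*(-1076/10075) = 1076/30225 ≈ 0.035600)
H = -1/7124 ≈ -0.00014037
u = -50252464877/16563300 (u = (-1/7124 - 3034) + 1076/30225 = -21614217/7124 + 1076/30225 = -50252464877/16563300 ≈ -3034.0)
(-16019 - 21890)*(25429 + u) = (-16019 - 21890)*(25429 - 50252464877/16563300) = -37909*370935690823/16563300 = -14061801103409107/16563300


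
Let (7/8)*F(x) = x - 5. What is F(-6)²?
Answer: 7744/49 ≈ 158.04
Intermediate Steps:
F(x) = -40/7 + 8*x/7 (F(x) = 8*(x - 5)/7 = 8*(-5 + x)/7 = -40/7 + 8*x/7)
F(-6)² = (-40/7 + (8/7)*(-6))² = (-40/7 - 48/7)² = (-88/7)² = 7744/49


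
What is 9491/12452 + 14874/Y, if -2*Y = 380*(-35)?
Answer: 124163099/41402900 ≈ 2.9989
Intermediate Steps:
Y = 6650 (Y = -190*(-35) = -½*(-13300) = 6650)
9491/12452 + 14874/Y = 9491/12452 + 14874/6650 = 9491*(1/12452) + 14874*(1/6650) = 9491/12452 + 7437/3325 = 124163099/41402900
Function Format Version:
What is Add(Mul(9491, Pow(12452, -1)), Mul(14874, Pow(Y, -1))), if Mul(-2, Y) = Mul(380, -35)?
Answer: Rational(124163099, 41402900) ≈ 2.9989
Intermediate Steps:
Y = 6650 (Y = Mul(Rational(-1, 2), Mul(380, -35)) = Mul(Rational(-1, 2), -13300) = 6650)
Add(Mul(9491, Pow(12452, -1)), Mul(14874, Pow(Y, -1))) = Add(Mul(9491, Pow(12452, -1)), Mul(14874, Pow(6650, -1))) = Add(Mul(9491, Rational(1, 12452)), Mul(14874, Rational(1, 6650))) = Add(Rational(9491, 12452), Rational(7437, 3325)) = Rational(124163099, 41402900)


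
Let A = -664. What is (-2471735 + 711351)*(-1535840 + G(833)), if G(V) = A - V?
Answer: 2706303457408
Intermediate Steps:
G(V) = -664 - V
(-2471735 + 711351)*(-1535840 + G(833)) = (-2471735 + 711351)*(-1535840 + (-664 - 1*833)) = -1760384*(-1535840 + (-664 - 833)) = -1760384*(-1535840 - 1497) = -1760384*(-1537337) = 2706303457408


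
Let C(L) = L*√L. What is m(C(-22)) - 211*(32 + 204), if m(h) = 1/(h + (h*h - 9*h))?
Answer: (-530227809*√22 + 192810112*I)/(968*(-4*I + 11*√22)) ≈ -49796.0 - 6.6757e-6*I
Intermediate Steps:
C(L) = L^(3/2)
m(h) = 1/(h² - 8*h) (m(h) = 1/(h + (h² - 9*h)) = 1/(h² - 8*h))
m(C(-22)) - 211*(32 + 204) = 1/(((-22)^(3/2))*(-8 + (-22)^(3/2))) - 211*(32 + 204) = 1/(((-22*I*√22))*(-8 - 22*I*√22)) - 211*236 = (I*√22/484)/(-8 - 22*I*√22) - 49796 = I*√22/(484*(-8 - 22*I*√22)) - 49796 = -49796 + I*√22/(484*(-8 - 22*I*√22))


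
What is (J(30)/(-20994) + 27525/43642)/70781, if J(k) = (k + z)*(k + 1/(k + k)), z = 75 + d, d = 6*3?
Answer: 4167314039/648509782955880 ≈ 6.4260e-6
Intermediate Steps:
d = 18
z = 93 (z = 75 + 18 = 93)
J(k) = (93 + k)*(k + 1/(2*k)) (J(k) = (k + 93)*(k + 1/(k + k)) = (93 + k)*(k + 1/(2*k)))
(J(30)/(-20994) + 27525/43642)/70781 = ((½ + 30² + 93*30 + (93/2)/30)/(-20994) + 27525/43642)/70781 = ((½ + 900 + 2790 + (93/2)*(1/30))*(-1/20994) + 27525*(1/43642))*(1/70781) = ((½ + 900 + 2790 + 31/20)*(-1/20994) + 27525/43642)*(1/70781) = ((73841/20)*(-1/20994) + 27525/43642)*(1/70781) = (-73841/419880 + 27525/43642)*(1/70781) = (4167314039/9162201480)*(1/70781) = 4167314039/648509782955880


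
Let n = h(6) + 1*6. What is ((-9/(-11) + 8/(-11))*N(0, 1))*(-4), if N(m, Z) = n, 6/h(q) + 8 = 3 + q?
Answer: -48/11 ≈ -4.3636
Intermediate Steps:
h(q) = 6/(-5 + q) (h(q) = 6/(-8 + (3 + q)) = 6/(-5 + q))
n = 12 (n = 6/(-5 + 6) + 1*6 = 6/1 + 6 = 6*1 + 6 = 6 + 6 = 12)
N(m, Z) = 12
((-9/(-11) + 8/(-11))*N(0, 1))*(-4) = ((-9/(-11) + 8/(-11))*12)*(-4) = ((-9*(-1/11) + 8*(-1/11))*12)*(-4) = ((9/11 - 8/11)*12)*(-4) = ((1/11)*12)*(-4) = (12/11)*(-4) = -48/11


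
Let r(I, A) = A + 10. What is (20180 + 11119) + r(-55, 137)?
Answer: 31446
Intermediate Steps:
r(I, A) = 10 + A
(20180 + 11119) + r(-55, 137) = (20180 + 11119) + (10 + 137) = 31299 + 147 = 31446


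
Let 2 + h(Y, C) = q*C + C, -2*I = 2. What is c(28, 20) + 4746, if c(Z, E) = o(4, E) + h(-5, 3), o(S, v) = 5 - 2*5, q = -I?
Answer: 4745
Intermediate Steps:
I = -1 (I = -1/2*2 = -1)
q = 1 (q = -1*(-1) = 1)
o(S, v) = -5 (o(S, v) = 5 - 10 = -5)
h(Y, C) = -2 + 2*C (h(Y, C) = -2 + (1*C + C) = -2 + (C + C) = -2 + 2*C)
c(Z, E) = -1 (c(Z, E) = -5 + (-2 + 2*3) = -5 + (-2 + 6) = -5 + 4 = -1)
c(28, 20) + 4746 = -1 + 4746 = 4745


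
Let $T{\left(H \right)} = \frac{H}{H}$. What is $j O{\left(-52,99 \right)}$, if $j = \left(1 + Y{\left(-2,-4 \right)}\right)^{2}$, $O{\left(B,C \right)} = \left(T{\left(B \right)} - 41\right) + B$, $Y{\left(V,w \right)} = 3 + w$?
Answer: $0$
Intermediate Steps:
$T{\left(H \right)} = 1$
$O{\left(B,C \right)} = -40 + B$ ($O{\left(B,C \right)} = \left(1 - 41\right) + B = -40 + B$)
$j = 0$ ($j = \left(1 + \left(3 - 4\right)\right)^{2} = \left(1 - 1\right)^{2} = 0^{2} = 0$)
$j O{\left(-52,99 \right)} = 0 \left(-40 - 52\right) = 0 \left(-92\right) = 0$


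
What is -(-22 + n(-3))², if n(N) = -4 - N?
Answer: -529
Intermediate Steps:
-(-22 + n(-3))² = -(-22 + (-4 - 1*(-3)))² = -(-22 + (-4 + 3))² = -(-22 - 1)² = -1*(-23)² = -1*529 = -529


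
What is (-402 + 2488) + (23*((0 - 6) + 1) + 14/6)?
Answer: 5920/3 ≈ 1973.3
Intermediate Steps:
(-402 + 2488) + (23*((0 - 6) + 1) + 14/6) = 2086 + (23*(-6 + 1) + 14*(⅙)) = 2086 + (23*(-5) + 7/3) = 2086 + (-115 + 7/3) = 2086 - 338/3 = 5920/3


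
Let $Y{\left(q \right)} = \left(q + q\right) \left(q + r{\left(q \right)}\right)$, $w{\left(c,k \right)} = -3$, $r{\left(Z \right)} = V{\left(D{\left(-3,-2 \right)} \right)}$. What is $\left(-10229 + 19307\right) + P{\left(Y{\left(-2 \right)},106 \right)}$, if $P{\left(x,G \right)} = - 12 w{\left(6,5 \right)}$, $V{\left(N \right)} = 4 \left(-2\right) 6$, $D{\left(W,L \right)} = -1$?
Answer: $9114$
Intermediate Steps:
$V{\left(N \right)} = -48$ ($V{\left(N \right)} = \left(-8\right) 6 = -48$)
$r{\left(Z \right)} = -48$
$Y{\left(q \right)} = 2 q \left(-48 + q\right)$ ($Y{\left(q \right)} = \left(q + q\right) \left(q - 48\right) = 2 q \left(-48 + q\right)$)
$P{\left(x,G \right)} = 36$ ($P{\left(x,G \right)} = \left(-12\right) \left(-3\right) = 36$)
$\left(-10229 + 19307\right) + P{\left(Y{\left(-2 \right)},106 \right)} = \left(-10229 + 19307\right) + 36 = 9078 + 36 = 9114$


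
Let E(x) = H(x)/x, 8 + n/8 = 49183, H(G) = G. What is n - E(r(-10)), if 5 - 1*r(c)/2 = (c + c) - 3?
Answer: 393399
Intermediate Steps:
r(c) = 16 - 4*c (r(c) = 10 - 2*((c + c) - 3) = 10 - 2*(2*c - 3) = 10 - 2*(-3 + 2*c) = 10 + (6 - 4*c) = 16 - 4*c)
n = 393400 (n = -64 + 8*49183 = -64 + 393464 = 393400)
E(x) = 1 (E(x) = x/x = 1)
n - E(r(-10)) = 393400 - 1*1 = 393400 - 1 = 393399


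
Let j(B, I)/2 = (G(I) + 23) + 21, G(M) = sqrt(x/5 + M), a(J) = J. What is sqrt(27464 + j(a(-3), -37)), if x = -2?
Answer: sqrt(688800 + 10*I*sqrt(935))/5 ≈ 165.99 + 0.036843*I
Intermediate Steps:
G(M) = sqrt(-2/5 + M)
j(B, I) = 88 + 2*sqrt(-10 + 25*I)/5 (j(B, I) = 2*((sqrt(-10 + 25*I)/5 + 23) + 21) = 2*((23 + sqrt(-10 + 25*I)/5) + 21) = 2*(44 + sqrt(-10 + 25*I)/5) = 88 + 2*sqrt(-10 + 25*I)/5)
sqrt(27464 + j(a(-3), -37)) = sqrt(27464 + (88 + 2*sqrt(-10 + 25*(-37))/5)) = sqrt(27464 + (88 + 2*sqrt(-10 - 925)/5)) = sqrt(27464 + (88 + 2*sqrt(-935)/5)) = sqrt(27464 + (88 + 2*(I*sqrt(935))/5)) = sqrt(27464 + (88 + 2*I*sqrt(935)/5)) = sqrt(27552 + 2*I*sqrt(935)/5)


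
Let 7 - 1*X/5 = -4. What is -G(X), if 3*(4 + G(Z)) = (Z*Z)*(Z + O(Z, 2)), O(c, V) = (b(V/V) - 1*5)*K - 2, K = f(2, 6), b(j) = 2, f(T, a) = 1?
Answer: -151238/3 ≈ -50413.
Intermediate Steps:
X = 55 (X = 35 - 5*(-4) = 35 + 20 = 55)
K = 1
O(c, V) = -5 (O(c, V) = (2 - 1*5)*1 - 2 = (2 - 5)*1 - 2 = -3*1 - 2 = -3 - 2 = -5)
G(Z) = -4 + Z**2*(-5 + Z)/3 (G(Z) = -4 + ((Z*Z)*(Z - 5))/3 = -4 + (Z**2*(-5 + Z))/3 = -4 + Z**2*(-5 + Z)/3)
-G(X) = -(-4 - 5/3*55**2 + (1/3)*55**3) = -(-4 - 5/3*3025 + (1/3)*166375) = -(-4 - 15125/3 + 166375/3) = -1*151238/3 = -151238/3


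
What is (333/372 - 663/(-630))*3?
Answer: 25357/4340 ≈ 5.8426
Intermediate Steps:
(333/372 - 663/(-630))*3 = (333*(1/372) - 663*(-1/630))*3 = (111/124 + 221/210)*3 = (25357/13020)*3 = 25357/4340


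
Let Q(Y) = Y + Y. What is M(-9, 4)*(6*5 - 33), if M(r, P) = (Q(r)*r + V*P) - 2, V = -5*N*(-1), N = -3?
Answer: -300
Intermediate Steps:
Q(Y) = 2*Y
V = -15 (V = -5*(-3)*(-1) = 15*(-1) = -15)
M(r, P) = -2 - 15*P + 2*r² (M(r, P) = ((2*r)*r - 15*P) - 2 = (2*r² - 15*P) - 2 = (-15*P + 2*r²) - 2 = -2 - 15*P + 2*r²)
M(-9, 4)*(6*5 - 33) = (-2 - 15*4 + 2*(-9)²)*(6*5 - 33) = (-2 - 60 + 2*81)*(30 - 33) = (-2 - 60 + 162)*(-3) = 100*(-3) = -300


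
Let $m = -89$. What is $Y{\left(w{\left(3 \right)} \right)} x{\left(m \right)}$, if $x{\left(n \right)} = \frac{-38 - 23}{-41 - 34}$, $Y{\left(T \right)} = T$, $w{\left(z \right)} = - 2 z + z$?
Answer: $- \frac{61}{25} \approx -2.44$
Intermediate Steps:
$w{\left(z \right)} = - z$
$x{\left(n \right)} = \frac{61}{75}$ ($x{\left(n \right)} = - \frac{61}{-75} = \left(-61\right) \left(- \frac{1}{75}\right) = \frac{61}{75}$)
$Y{\left(w{\left(3 \right)} \right)} x{\left(m \right)} = \left(-1\right) 3 \cdot \frac{61}{75} = \left(-3\right) \frac{61}{75} = - \frac{61}{25}$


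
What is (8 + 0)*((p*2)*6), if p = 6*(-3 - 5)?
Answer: -4608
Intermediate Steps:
p = -48 (p = 6*(-8) = -48)
(8 + 0)*((p*2)*6) = (8 + 0)*(-48*2*6) = 8*(-96*6) = 8*(-576) = -4608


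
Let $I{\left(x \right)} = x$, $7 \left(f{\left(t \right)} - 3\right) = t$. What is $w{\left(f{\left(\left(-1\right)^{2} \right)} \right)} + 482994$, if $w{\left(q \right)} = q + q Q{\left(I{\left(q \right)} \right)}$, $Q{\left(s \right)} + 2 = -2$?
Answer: $\frac{3380892}{7} \approx 4.8298 \cdot 10^{5}$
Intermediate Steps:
$f{\left(t \right)} = 3 + \frac{t}{7}$
$Q{\left(s \right)} = -4$ ($Q{\left(s \right)} = -2 - 2 = -4$)
$w{\left(q \right)} = - 3 q$ ($w{\left(q \right)} = q + q \left(-4\right) = q - 4 q = - 3 q$)
$w{\left(f{\left(\left(-1\right)^{2} \right)} \right)} + 482994 = - 3 \left(3 + \frac{\left(-1\right)^{2}}{7}\right) + 482994 = - 3 \left(3 + \frac{1}{7} \cdot 1\right) + 482994 = - 3 \left(3 + \frac{1}{7}\right) + 482994 = \left(-3\right) \frac{22}{7} + 482994 = - \frac{66}{7} + 482994 = \frac{3380892}{7}$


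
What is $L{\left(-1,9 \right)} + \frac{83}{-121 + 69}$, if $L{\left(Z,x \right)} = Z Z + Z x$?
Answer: $- \frac{499}{52} \approx -9.5962$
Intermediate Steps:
$L{\left(Z,x \right)} = Z^{2} + Z x$
$L{\left(-1,9 \right)} + \frac{83}{-121 + 69} = - (-1 + 9) + \frac{83}{-121 + 69} = \left(-1\right) 8 + \frac{83}{-52} = -8 + 83 \left(- \frac{1}{52}\right) = -8 - \frac{83}{52} = - \frac{499}{52}$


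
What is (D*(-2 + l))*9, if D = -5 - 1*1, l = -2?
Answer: 216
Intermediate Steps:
D = -6 (D = -5 - 1 = -6)
(D*(-2 + l))*9 = -6*(-2 - 2)*9 = -6*(-4)*9 = 24*9 = 216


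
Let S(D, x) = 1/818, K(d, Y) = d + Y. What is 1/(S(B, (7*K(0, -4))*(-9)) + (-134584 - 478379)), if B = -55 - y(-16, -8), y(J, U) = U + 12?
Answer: -818/501403733 ≈ -1.6314e-6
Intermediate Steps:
K(d, Y) = Y + d
y(J, U) = 12 + U
B = -59 (B = -55 - (12 - 8) = -55 - 1*4 = -55 - 4 = -59)
S(D, x) = 1/818
1/(S(B, (7*K(0, -4))*(-9)) + (-134584 - 478379)) = 1/(1/818 + (-134584 - 478379)) = 1/(1/818 - 612963) = 1/(-501403733/818) = -818/501403733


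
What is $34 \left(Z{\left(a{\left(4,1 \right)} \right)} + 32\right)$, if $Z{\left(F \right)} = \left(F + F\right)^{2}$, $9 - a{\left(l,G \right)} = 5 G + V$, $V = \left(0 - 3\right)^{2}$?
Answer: $4488$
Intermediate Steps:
$V = 9$ ($V = \left(-3\right)^{2} = 9$)
$a{\left(l,G \right)} = - 5 G$ ($a{\left(l,G \right)} = 9 - \left(5 G + 9\right) = 9 - \left(9 + 5 G\right) = - 5 G$)
$Z{\left(F \right)} = 4 F^{2}$ ($Z{\left(F \right)} = \left(2 F\right)^{2} = 4 F^{2}$)
$34 \left(Z{\left(a{\left(4,1 \right)} \right)} + 32\right) = 34 \left(4 \left(\left(-5\right) 1\right)^{2} + 32\right) = 34 \left(4 \left(-5\right)^{2} + 32\right) = 34 \left(4 \cdot 25 + 32\right) = 34 \left(100 + 32\right) = 34 \cdot 132 = 4488$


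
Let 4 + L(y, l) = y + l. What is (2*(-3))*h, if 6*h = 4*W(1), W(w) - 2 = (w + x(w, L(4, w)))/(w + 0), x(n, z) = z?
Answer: -16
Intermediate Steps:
L(y, l) = -4 + l + y (L(y, l) = -4 + (y + l) = -4 + (l + y) = -4 + l + y)
W(w) = 4 (W(w) = 2 + (w + (-4 + w + 4))/(w + 0) = 2 + (w + w)/w = 2 + (2*w)/w = 2 + 2 = 4)
h = 8/3 (h = (4*4)/6 = (⅙)*16 = 8/3 ≈ 2.6667)
(2*(-3))*h = (2*(-3))*(8/3) = -6*8/3 = -16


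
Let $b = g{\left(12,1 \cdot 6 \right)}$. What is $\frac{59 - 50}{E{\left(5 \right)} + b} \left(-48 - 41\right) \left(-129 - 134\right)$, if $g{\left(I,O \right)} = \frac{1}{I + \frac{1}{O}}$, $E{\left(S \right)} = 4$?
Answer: $\frac{15378399}{298} \approx 51605.0$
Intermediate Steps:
$b = \frac{6}{73}$ ($b = \frac{1 \cdot 6}{1 + 12 \cdot 1 \cdot 6} = \frac{6}{1 + 12 \cdot 6} = \frac{6}{1 + 72} = \frac{6}{73} \approx 0.082192$)
$\frac{59 - 50}{E{\left(5 \right)} + b} \left(-48 - 41\right) \left(-129 - 134\right) = \frac{59 - 50}{4 + \frac{6}{73}} \left(-48 - 41\right) \left(-129 - 134\right) = \frac{9}{\frac{298}{73}} \left(\left(-89\right) \left(-263\right)\right) = 9 \cdot \frac{73}{298} \cdot 23407 = \frac{657}{298} \cdot 23407 = \frac{15378399}{298}$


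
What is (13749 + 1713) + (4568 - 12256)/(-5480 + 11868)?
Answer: 24690892/1597 ≈ 15461.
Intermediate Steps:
(13749 + 1713) + (4568 - 12256)/(-5480 + 11868) = 15462 - 7688/6388 = 15462 - 7688*1/6388 = 15462 - 1922/1597 = 24690892/1597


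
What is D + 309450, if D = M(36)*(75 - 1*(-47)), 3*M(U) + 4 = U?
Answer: 932254/3 ≈ 3.1075e+5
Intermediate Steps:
M(U) = -4/3 + U/3
D = 3904/3 (D = (-4/3 + (⅓)*36)*(75 - 1*(-47)) = (-4/3 + 12)*(75 + 47) = (32/3)*122 = 3904/3 ≈ 1301.3)
D + 309450 = 3904/3 + 309450 = 932254/3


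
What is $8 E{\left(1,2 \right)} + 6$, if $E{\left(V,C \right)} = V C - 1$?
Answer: $14$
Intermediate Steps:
$E{\left(V,C \right)} = -1 + C V$ ($E{\left(V,C \right)} = C V - 1 = -1 + C V$)
$8 E{\left(1,2 \right)} + 6 = 8 \left(-1 + 2 \cdot 1\right) + 6 = 8 \left(-1 + 2\right) + 6 = 8 \cdot 1 + 6 = 8 + 6 = 14$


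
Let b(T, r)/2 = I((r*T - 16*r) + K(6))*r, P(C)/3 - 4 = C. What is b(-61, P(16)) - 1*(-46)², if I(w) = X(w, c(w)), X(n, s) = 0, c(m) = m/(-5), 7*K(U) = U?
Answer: -2116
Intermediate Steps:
K(U) = U/7
P(C) = 12 + 3*C
c(m) = -m/5 (c(m) = m*(-⅕) = -m/5)
I(w) = 0
b(T, r) = 0 (b(T, r) = 2*(0*r) = 2*0 = 0)
b(-61, P(16)) - 1*(-46)² = 0 - 1*(-46)² = 0 - 1*2116 = 0 - 2116 = -2116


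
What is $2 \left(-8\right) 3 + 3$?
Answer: $-45$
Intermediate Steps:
$2 \left(-8\right) 3 + 3 = \left(-16\right) 3 + 3 = -48 + 3 = -45$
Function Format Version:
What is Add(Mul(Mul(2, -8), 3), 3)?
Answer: -45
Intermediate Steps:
Add(Mul(Mul(2, -8), 3), 3) = Add(Mul(-16, 3), 3) = Add(-48, 3) = -45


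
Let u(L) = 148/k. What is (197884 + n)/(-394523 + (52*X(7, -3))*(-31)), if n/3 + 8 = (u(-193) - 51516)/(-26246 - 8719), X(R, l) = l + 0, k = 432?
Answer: -35579980013/70073516340 ≈ -0.50775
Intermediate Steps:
X(R, l) = l
u(L) = 37/108 (u(L) = 148/432 = 148*(1/432) = 37/108)
n = -3520867/179820 (n = -24 + 3*((37/108 - 51516)/(-26246 - 8719)) = -24 + 3*(-5563691/108/(-34965)) = -24 + 3*(-5563691/108*(-1/34965)) = -24 + 3*(794813/539460) = -24 + 794813/179820 = -3520867/179820 ≈ -19.580)
(197884 + n)/(-394523 + (52*X(7, -3))*(-31)) = (197884 - 3520867/179820)/(-394523 + (52*(-3))*(-31)) = 35579980013/(179820*(-394523 - 156*(-31))) = 35579980013/(179820*(-394523 + 4836)) = (35579980013/179820)/(-389687) = (35579980013/179820)*(-1/389687) = -35579980013/70073516340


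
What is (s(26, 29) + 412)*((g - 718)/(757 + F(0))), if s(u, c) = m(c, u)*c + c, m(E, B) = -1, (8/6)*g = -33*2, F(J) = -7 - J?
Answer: -31621/75 ≈ -421.61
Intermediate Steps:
g = -99/2 (g = 3*(-33*2)/4 = (¾)*(-66) = -99/2 ≈ -49.500)
s(u, c) = 0 (s(u, c) = -c + c = 0)
(s(26, 29) + 412)*((g - 718)/(757 + F(0))) = (0 + 412)*((-99/2 - 718)/(757 + (-7 - 1*0))) = 412*(-1535/(2*(757 + (-7 + 0)))) = 412*(-1535/(2*(757 - 7))) = 412*(-1535/2/750) = 412*(-1535/2*1/750) = 412*(-307/300) = -31621/75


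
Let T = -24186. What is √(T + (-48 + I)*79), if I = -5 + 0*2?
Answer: I*√28373 ≈ 168.44*I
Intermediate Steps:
I = -5 (I = -5 + 0 = -5)
√(T + (-48 + I)*79) = √(-24186 + (-48 - 5)*79) = √(-24186 - 53*79) = √(-24186 - 4187) = √(-28373) = I*√28373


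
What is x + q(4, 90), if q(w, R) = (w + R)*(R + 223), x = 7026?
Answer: 36448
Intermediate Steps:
q(w, R) = (223 + R)*(R + w) (q(w, R) = (R + w)*(223 + R) = (223 + R)*(R + w))
x + q(4, 90) = 7026 + (90**2 + 223*90 + 223*4 + 90*4) = 7026 + (8100 + 20070 + 892 + 360) = 7026 + 29422 = 36448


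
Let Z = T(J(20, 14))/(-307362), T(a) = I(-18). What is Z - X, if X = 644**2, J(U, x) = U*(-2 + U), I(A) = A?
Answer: -21245681069/51227 ≈ -4.1474e+5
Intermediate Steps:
T(a) = -18
Z = 3/51227 (Z = -18/(-307362) = -18*(-1/307362) = 3/51227 ≈ 5.8563e-5)
X = 414736
Z - X = 3/51227 - 1*414736 = 3/51227 - 414736 = -21245681069/51227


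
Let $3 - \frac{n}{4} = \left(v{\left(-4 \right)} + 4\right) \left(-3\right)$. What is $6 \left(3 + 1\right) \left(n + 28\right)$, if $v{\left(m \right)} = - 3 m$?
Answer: $5568$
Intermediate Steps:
$n = 204$ ($n = 12 - 4 \left(\left(-3\right) \left(-4\right) + 4\right) \left(-3\right) = 12 - 4 \left(12 + 4\right) \left(-3\right) = 12 - 4 \cdot 16 \left(-3\right) = 12 - -192 = 12 + 192 = 204$)
$6 \left(3 + 1\right) \left(n + 28\right) = 6 \left(3 + 1\right) \left(204 + 28\right) = 6 \cdot 4 \cdot 232 = 24 \cdot 232 = 5568$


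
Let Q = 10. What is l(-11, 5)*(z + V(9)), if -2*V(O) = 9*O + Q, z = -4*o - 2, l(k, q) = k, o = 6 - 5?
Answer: 1133/2 ≈ 566.50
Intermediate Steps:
o = 1
z = -6 (z = -4*1 - 2 = -4 - 2 = -6)
V(O) = -5 - 9*O/2 (V(O) = -(9*O + 10)/2 = -(10 + 9*O)/2 = -5 - 9*O/2)
l(-11, 5)*(z + V(9)) = -11*(-6 + (-5 - 9/2*9)) = -11*(-6 + (-5 - 81/2)) = -11*(-6 - 91/2) = -11*(-103/2) = 1133/2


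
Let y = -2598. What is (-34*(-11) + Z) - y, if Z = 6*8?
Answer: 3020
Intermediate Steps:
Z = 48
(-34*(-11) + Z) - y = (-34*(-11) + 48) - 1*(-2598) = (374 + 48) + 2598 = 422 + 2598 = 3020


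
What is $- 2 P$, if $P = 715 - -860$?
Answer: $-3150$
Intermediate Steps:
$P = 1575$ ($P = 715 + 860 = 1575$)
$- 2 P = \left(-2\right) 1575 = -3150$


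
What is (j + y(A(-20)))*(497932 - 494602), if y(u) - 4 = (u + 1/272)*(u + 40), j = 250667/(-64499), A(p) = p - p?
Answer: 951848865/1096483 ≈ 868.09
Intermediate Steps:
A(p) = 0
j = -250667/64499 (j = 250667*(-1/64499) = -250667/64499 ≈ -3.8864)
y(u) = 4 + (40 + u)*(1/272 + u) (y(u) = 4 + (u + 1/272)*(u + 40) = 4 + (u + 1/272)*(40 + u) = 4 + (1/272 + u)*(40 + u) = 4 + (40 + u)*(1/272 + u))
(j + y(A(-20)))*(497932 - 494602) = (-250667/64499 + (141/34 + 0² + (10881/272)*0))*(497932 - 494602) = (-250667/64499 + (141/34 + 0 + 0))*3330 = (-250667/64499 + 141/34)*3330 = (571681/2192966)*3330 = 951848865/1096483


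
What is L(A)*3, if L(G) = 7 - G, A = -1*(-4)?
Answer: 9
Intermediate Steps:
A = 4
L(A)*3 = (7 - 1*4)*3 = (7 - 4)*3 = 3*3 = 9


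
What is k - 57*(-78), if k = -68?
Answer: 4378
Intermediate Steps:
k - 57*(-78) = -68 - 57*(-78) = -68 + 4446 = 4378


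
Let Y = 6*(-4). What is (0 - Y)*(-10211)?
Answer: -245064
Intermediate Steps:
Y = -24
(0 - Y)*(-10211) = (0 - 1*(-24))*(-10211) = (0 + 24)*(-10211) = 24*(-10211) = -245064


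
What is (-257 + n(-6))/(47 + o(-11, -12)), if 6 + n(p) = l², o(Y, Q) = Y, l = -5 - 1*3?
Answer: -199/36 ≈ -5.5278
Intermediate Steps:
l = -8 (l = -5 - 3 = -8)
n(p) = 58 (n(p) = -6 + (-8)² = -6 + 64 = 58)
(-257 + n(-6))/(47 + o(-11, -12)) = (-257 + 58)/(47 - 11) = -199/36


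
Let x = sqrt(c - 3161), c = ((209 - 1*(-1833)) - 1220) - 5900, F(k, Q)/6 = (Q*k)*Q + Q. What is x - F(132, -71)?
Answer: -3992046 + I*sqrt(8239) ≈ -3.992e+6 + 90.769*I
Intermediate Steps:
F(k, Q) = 6*Q + 6*k*Q**2 (F(k, Q) = 6*((Q*k)*Q + Q) = 6*(k*Q**2 + Q) = 6*(Q + k*Q**2) = 6*Q + 6*k*Q**2)
c = -5078 (c = ((209 + 1833) - 1220) - 5900 = (2042 - 1220) - 5900 = 822 - 5900 = -5078)
x = I*sqrt(8239) (x = sqrt(-5078 - 3161) = sqrt(-8239) = I*sqrt(8239) ≈ 90.769*I)
x - F(132, -71) = I*sqrt(8239) - 6*(-71)*(1 - 71*132) = I*sqrt(8239) - 6*(-71)*(1 - 9372) = I*sqrt(8239) - 6*(-71)*(-9371) = I*sqrt(8239) - 1*3992046 = I*sqrt(8239) - 3992046 = -3992046 + I*sqrt(8239)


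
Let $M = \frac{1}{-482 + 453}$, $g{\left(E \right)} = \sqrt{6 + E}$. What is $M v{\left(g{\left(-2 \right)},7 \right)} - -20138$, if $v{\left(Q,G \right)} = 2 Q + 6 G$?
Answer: $\frac{583956}{29} \approx 20136.0$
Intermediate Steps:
$M = - \frac{1}{29}$ ($M = \frac{1}{-29} = - \frac{1}{29} \approx -0.034483$)
$M v{\left(g{\left(-2 \right)},7 \right)} - -20138 = - \frac{2 \sqrt{6 - 2} + 6 \cdot 7}{29} - -20138 = - \frac{2 \sqrt{4} + 42}{29} + 20138 = - \frac{2 \cdot 2 + 42}{29} + 20138 = - \frac{4 + 42}{29} + 20138 = \left(- \frac{1}{29}\right) 46 + 20138 = - \frac{46}{29} + 20138 = \frac{583956}{29}$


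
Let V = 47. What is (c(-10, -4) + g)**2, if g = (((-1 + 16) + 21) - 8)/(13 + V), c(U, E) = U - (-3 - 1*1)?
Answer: 6889/225 ≈ 30.618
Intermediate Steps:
c(U, E) = 4 + U (c(U, E) = U - (-3 - 1) = U - 1*(-4) = U + 4 = 4 + U)
g = 7/15 (g = (((-1 + 16) + 21) - 8)/(13 + 47) = ((15 + 21) - 8)/60 = (36 - 8)*(1/60) = 28*(1/60) = 7/15 ≈ 0.46667)
(c(-10, -4) + g)**2 = ((4 - 10) + 7/15)**2 = (-6 + 7/15)**2 = (-83/15)**2 = 6889/225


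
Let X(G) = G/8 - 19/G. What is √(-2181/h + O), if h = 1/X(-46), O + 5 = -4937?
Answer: √14172761/46 ≈ 81.841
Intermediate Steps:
O = -4942 (O = -5 - 4937 = -4942)
X(G) = -19/G + G/8 (X(G) = G*(⅛) - 19/G = G/8 - 19/G = -19/G + G/8)
h = -92/491 (h = 1/(-19/(-46) + (⅛)*(-46)) = 1/(-19*(-1/46) - 23/4) = 1/(19/46 - 23/4) = 1/(-491/92) = -92/491 ≈ -0.18737)
√(-2181/h + O) = √(-2181/(-92/491) - 4942) = √(-2181*(-491/92) - 4942) = √(1070871/92 - 4942) = √(616207/92) = √14172761/46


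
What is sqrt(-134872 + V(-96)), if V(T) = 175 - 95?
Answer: 2*I*sqrt(33698) ≈ 367.14*I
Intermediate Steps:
V(T) = 80
sqrt(-134872 + V(-96)) = sqrt(-134872 + 80) = sqrt(-134792) = 2*I*sqrt(33698)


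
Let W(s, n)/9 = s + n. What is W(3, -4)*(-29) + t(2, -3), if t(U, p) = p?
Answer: 258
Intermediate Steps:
W(s, n) = 9*n + 9*s (W(s, n) = 9*(s + n) = 9*(n + s) = 9*n + 9*s)
W(3, -4)*(-29) + t(2, -3) = (9*(-4) + 9*3)*(-29) - 3 = (-36 + 27)*(-29) - 3 = -9*(-29) - 3 = 261 - 3 = 258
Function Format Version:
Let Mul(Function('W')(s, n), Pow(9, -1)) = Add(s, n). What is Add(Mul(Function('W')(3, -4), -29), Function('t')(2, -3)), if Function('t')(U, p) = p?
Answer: 258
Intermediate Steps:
Function('W')(s, n) = Add(Mul(9, n), Mul(9, s)) (Function('W')(s, n) = Mul(9, Add(s, n)) = Mul(9, Add(n, s)) = Add(Mul(9, n), Mul(9, s)))
Add(Mul(Function('W')(3, -4), -29), Function('t')(2, -3)) = Add(Mul(Add(Mul(9, -4), Mul(9, 3)), -29), -3) = Add(Mul(Add(-36, 27), -29), -3) = Add(Mul(-9, -29), -3) = Add(261, -3) = 258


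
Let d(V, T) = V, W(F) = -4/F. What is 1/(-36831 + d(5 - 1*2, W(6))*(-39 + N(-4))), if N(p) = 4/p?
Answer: -1/36951 ≈ -2.7063e-5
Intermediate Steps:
1/(-36831 + d(5 - 1*2, W(6))*(-39 + N(-4))) = 1/(-36831 + (5 - 1*2)*(-39 + 4/(-4))) = 1/(-36831 + (5 - 2)*(-39 + 4*(-¼))) = 1/(-36831 + 3*(-39 - 1)) = 1/(-36831 + 3*(-40)) = 1/(-36831 - 120) = 1/(-36951) = -1/36951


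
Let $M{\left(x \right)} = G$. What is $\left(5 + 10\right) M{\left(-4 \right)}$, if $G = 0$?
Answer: $0$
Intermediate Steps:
$M{\left(x \right)} = 0$
$\left(5 + 10\right) M{\left(-4 \right)} = \left(5 + 10\right) 0 = 15 \cdot 0 = 0$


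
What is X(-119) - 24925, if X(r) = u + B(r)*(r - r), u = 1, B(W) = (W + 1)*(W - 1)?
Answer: -24924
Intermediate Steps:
B(W) = (1 + W)*(-1 + W)
X(r) = 1 (X(r) = 1 + (-1 + r**2)*(r - r) = 1 + (-1 + r**2)*0 = 1 + 0 = 1)
X(-119) - 24925 = 1 - 24925 = -24924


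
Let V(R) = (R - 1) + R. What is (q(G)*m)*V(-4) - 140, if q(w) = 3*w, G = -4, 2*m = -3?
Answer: -302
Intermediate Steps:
m = -3/2 (m = (1/2)*(-3) = -3/2 ≈ -1.5000)
V(R) = -1 + 2*R (V(R) = (-1 + R) + R = -1 + 2*R)
(q(G)*m)*V(-4) - 140 = ((3*(-4))*(-3/2))*(-1 + 2*(-4)) - 140 = (-12*(-3/2))*(-1 - 8) - 140 = 18*(-9) - 140 = -162 - 140 = -302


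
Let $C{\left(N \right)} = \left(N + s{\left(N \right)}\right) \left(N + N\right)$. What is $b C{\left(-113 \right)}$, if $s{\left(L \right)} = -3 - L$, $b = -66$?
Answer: $-44748$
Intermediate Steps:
$C{\left(N \right)} = - 6 N$ ($C{\left(N \right)} = \left(N - \left(3 + N\right)\right) \left(N + N\right) = - 3 \cdot 2 N = - 6 N$)
$b C{\left(-113 \right)} = - 66 \left(\left(-6\right) \left(-113\right)\right) = \left(-66\right) 678 = -44748$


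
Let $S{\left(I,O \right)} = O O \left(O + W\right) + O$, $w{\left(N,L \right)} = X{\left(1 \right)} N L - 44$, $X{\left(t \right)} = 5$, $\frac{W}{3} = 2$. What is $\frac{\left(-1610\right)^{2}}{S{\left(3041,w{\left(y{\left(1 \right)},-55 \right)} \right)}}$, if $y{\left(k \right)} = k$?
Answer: $- \frac{92575}{1137554} \approx -0.081381$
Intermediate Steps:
$W = 6$ ($W = 3 \cdot 2 = 6$)
$w{\left(N,L \right)} = -44 + 5 L N$ ($w{\left(N,L \right)} = 5 N L - 44 = 5 L N - 44 = -44 + 5 L N$)
$S{\left(I,O \right)} = O + O^{2} \left(6 + O\right)$ ($S{\left(I,O \right)} = O O \left(O + 6\right) + O = O O \left(6 + O\right) + O = O^{2} \left(6 + O\right) + O = O + O^{2} \left(6 + O\right)$)
$\frac{\left(-1610\right)^{2}}{S{\left(3041,w{\left(y{\left(1 \right)},-55 \right)} \right)}} = \frac{\left(-1610\right)^{2}}{\left(-44 + 5 \left(-55\right) 1\right) \left(1 + \left(-44 + 5 \left(-55\right) 1\right)^{2} + 6 \left(-44 + 5 \left(-55\right) 1\right)\right)} = \frac{2592100}{\left(-44 - 275\right) \left(1 + \left(-44 - 275\right)^{2} + 6 \left(-44 - 275\right)\right)} = \frac{2592100}{\left(-319\right) \left(1 + \left(-319\right)^{2} + 6 \left(-319\right)\right)} = \frac{2592100}{\left(-319\right) \left(1 + 101761 - 1914\right)} = \frac{2592100}{\left(-319\right) 99848} = \frac{2592100}{-31851512} = 2592100 \left(- \frac{1}{31851512}\right) = - \frac{92575}{1137554}$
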